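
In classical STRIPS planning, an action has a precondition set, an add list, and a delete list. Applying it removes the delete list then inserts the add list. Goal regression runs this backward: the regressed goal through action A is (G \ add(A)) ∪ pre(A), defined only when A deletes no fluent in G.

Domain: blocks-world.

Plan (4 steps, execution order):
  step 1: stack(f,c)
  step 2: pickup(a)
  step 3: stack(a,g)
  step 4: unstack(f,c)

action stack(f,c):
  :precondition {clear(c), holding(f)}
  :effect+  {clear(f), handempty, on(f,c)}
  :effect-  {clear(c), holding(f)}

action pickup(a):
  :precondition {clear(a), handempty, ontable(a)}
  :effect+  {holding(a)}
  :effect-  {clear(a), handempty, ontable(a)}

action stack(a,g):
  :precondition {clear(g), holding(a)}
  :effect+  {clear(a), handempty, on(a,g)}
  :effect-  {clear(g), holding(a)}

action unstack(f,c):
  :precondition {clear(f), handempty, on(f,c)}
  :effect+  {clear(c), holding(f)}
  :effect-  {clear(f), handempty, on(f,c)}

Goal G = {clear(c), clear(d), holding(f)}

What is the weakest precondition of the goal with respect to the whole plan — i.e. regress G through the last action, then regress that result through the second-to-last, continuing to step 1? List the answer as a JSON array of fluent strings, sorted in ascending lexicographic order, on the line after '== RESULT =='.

Regress step by step:
  through step 4 (unstack(f,c)): drop {clear(c), holding(f)}, keep {clear(d)}, require {clear(f), handempty, on(f,c)}
    → {clear(d), clear(f), handempty, on(f,c)}
  through step 3 (stack(a,g)): drop {handempty}, keep {clear(d), clear(f), on(f,c)}, require {clear(g), holding(a)}
    → {clear(d), clear(f), clear(g), holding(a), on(f,c)}
  through step 2 (pickup(a)): drop {holding(a)}, keep {clear(d), clear(f), clear(g), on(f,c)}, require {clear(a), handempty, ontable(a)}
    → {clear(a), clear(d), clear(f), clear(g), handempty, on(f,c), ontable(a)}
  through step 1 (stack(f,c)): drop {clear(f), handempty, on(f,c)}, keep {clear(a), clear(d), clear(g), ontable(a)}, require {clear(c), holding(f)}
    → {clear(a), clear(c), clear(d), clear(g), holding(f), ontable(a)}

== RESULT ==
["clear(a)", "clear(c)", "clear(d)", "clear(g)", "holding(f)", "ontable(a)"]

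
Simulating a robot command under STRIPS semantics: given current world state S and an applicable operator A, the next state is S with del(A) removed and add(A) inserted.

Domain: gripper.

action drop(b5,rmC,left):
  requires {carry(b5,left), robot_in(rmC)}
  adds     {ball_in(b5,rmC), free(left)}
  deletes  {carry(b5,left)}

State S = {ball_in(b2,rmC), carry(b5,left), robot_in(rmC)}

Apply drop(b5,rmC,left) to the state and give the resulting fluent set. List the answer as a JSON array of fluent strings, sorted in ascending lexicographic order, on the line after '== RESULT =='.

Progress:
  pre ⊆ S: {carry(b5,left), robot_in(rmC)} ⊆ S  — applicable
  S \ del = {ball_in(b2,rmC), robot_in(rmC)}
  ∪ add   = {ball_in(b2,rmC), ball_in(b5,rmC), free(left), robot_in(rmC)}

== RESULT ==
["ball_in(b2,rmC)", "ball_in(b5,rmC)", "free(left)", "robot_in(rmC)"]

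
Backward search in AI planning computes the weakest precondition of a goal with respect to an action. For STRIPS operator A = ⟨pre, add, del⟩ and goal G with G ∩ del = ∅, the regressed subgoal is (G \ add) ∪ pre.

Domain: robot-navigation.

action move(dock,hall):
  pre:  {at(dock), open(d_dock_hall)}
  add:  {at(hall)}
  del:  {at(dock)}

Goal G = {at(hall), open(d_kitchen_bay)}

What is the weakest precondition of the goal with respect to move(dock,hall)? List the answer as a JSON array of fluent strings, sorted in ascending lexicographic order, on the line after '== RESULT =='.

Regress:
  G ∩ del = {}  (empty — regression defined)
  G \ add = {at(hall), open(d_kitchen_bay)} \ {at(hall)} = {open(d_kitchen_bay)}
  ∪ pre   = {open(d_kitchen_bay)} ∪ {at(dock), open(d_dock_hall)}
          = {at(dock), open(d_dock_hall), open(d_kitchen_bay)}

== RESULT ==
["at(dock)", "open(d_dock_hall)", "open(d_kitchen_bay)"]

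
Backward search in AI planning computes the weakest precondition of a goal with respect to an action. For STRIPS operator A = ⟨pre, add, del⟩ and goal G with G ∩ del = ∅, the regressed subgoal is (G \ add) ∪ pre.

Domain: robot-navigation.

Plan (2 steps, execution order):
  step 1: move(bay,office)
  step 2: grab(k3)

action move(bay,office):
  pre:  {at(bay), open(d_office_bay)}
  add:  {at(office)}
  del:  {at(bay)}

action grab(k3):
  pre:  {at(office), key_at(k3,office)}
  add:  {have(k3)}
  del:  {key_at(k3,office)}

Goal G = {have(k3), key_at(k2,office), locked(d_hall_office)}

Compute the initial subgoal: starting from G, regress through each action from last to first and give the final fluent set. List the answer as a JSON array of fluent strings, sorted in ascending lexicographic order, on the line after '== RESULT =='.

Regress step by step:
  through step 2 (grab(k3)): drop {have(k3)}, keep {key_at(k2,office), locked(d_hall_office)}, require {at(office), key_at(k3,office)}
    → {at(office), key_at(k2,office), key_at(k3,office), locked(d_hall_office)}
  through step 1 (move(bay,office)): drop {at(office)}, keep {key_at(k2,office), key_at(k3,office), locked(d_hall_office)}, require {at(bay), open(d_office_bay)}
    → {at(bay), key_at(k2,office), key_at(k3,office), locked(d_hall_office), open(d_office_bay)}

== RESULT ==
["at(bay)", "key_at(k2,office)", "key_at(k3,office)", "locked(d_hall_office)", "open(d_office_bay)"]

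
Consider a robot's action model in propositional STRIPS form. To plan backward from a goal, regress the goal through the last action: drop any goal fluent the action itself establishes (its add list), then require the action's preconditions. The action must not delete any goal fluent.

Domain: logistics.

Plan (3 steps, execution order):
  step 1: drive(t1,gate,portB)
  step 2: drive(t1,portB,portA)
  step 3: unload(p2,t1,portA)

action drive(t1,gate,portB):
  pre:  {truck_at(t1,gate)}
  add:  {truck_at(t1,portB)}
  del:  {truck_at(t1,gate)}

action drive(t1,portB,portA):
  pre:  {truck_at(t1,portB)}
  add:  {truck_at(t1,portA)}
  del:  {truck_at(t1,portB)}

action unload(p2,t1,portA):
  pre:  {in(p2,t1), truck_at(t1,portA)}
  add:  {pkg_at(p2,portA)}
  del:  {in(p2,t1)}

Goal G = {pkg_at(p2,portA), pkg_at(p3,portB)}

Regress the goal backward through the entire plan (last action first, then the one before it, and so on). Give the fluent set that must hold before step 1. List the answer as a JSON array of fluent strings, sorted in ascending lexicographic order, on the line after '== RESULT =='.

Work backward from the goal:
  through step 3 (unload(p2,t1,portA)): drop {pkg_at(p2,portA)}, keep {pkg_at(p3,portB)}, require {in(p2,t1), truck_at(t1,portA)}
    → {in(p2,t1), pkg_at(p3,portB), truck_at(t1,portA)}
  through step 2 (drive(t1,portB,portA)): drop {truck_at(t1,portA)}, keep {in(p2,t1), pkg_at(p3,portB)}, require {truck_at(t1,portB)}
    → {in(p2,t1), pkg_at(p3,portB), truck_at(t1,portB)}
  through step 1 (drive(t1,gate,portB)): drop {truck_at(t1,portB)}, keep {in(p2,t1), pkg_at(p3,portB)}, require {truck_at(t1,gate)}
    → {in(p2,t1), pkg_at(p3,portB), truck_at(t1,gate)}

== RESULT ==
["in(p2,t1)", "pkg_at(p3,portB)", "truck_at(t1,gate)"]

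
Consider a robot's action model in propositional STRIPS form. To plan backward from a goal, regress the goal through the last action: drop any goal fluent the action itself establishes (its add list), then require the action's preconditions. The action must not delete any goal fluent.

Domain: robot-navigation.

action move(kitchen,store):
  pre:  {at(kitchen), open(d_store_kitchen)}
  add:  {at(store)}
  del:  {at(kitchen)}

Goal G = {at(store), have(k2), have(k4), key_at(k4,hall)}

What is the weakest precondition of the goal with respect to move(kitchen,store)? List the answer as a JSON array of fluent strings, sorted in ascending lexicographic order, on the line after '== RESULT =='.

Regress:
  G ∩ del = {}  (empty — regression defined)
  G \ add = {at(store), have(k2), have(k4), key_at(k4,hall)} \ {at(store)} = {have(k2), have(k4), key_at(k4,hall)}
  ∪ pre   = {have(k2), have(k4), key_at(k4,hall)} ∪ {at(kitchen), open(d_store_kitchen)}
          = {at(kitchen), have(k2), have(k4), key_at(k4,hall), open(d_store_kitchen)}

== RESULT ==
["at(kitchen)", "have(k2)", "have(k4)", "key_at(k4,hall)", "open(d_store_kitchen)"]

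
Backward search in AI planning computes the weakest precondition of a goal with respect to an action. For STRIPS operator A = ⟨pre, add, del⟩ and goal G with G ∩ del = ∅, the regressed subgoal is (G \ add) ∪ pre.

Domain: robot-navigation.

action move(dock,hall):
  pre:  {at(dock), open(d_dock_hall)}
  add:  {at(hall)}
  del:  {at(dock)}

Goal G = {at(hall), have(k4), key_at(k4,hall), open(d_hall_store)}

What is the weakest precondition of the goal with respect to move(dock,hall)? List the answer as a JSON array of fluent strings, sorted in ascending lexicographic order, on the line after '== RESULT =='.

Regress:
  G ∩ del = {}  (empty — regression defined)
  G \ add = {at(hall), have(k4), key_at(k4,hall), open(d_hall_store)} \ {at(hall)} = {have(k4), key_at(k4,hall), open(d_hall_store)}
  ∪ pre   = {have(k4), key_at(k4,hall), open(d_hall_store)} ∪ {at(dock), open(d_dock_hall)}
          = {at(dock), have(k4), key_at(k4,hall), open(d_dock_hall), open(d_hall_store)}

== RESULT ==
["at(dock)", "have(k4)", "key_at(k4,hall)", "open(d_dock_hall)", "open(d_hall_store)"]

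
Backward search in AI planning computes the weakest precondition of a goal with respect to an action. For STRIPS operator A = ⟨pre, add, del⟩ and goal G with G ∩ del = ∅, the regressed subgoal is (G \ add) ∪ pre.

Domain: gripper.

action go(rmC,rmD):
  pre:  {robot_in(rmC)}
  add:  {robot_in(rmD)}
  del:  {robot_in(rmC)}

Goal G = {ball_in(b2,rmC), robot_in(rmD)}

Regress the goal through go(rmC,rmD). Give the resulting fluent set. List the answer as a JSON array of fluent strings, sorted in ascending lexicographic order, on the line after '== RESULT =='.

Compute (G \ add) ∪ pre:
  G ∩ del = {}  (empty — regression defined)
  G \ add = {ball_in(b2,rmC), robot_in(rmD)} \ {robot_in(rmD)} = {ball_in(b2,rmC)}
  ∪ pre   = {ball_in(b2,rmC)} ∪ {robot_in(rmC)}
          = {ball_in(b2,rmC), robot_in(rmC)}

== RESULT ==
["ball_in(b2,rmC)", "robot_in(rmC)"]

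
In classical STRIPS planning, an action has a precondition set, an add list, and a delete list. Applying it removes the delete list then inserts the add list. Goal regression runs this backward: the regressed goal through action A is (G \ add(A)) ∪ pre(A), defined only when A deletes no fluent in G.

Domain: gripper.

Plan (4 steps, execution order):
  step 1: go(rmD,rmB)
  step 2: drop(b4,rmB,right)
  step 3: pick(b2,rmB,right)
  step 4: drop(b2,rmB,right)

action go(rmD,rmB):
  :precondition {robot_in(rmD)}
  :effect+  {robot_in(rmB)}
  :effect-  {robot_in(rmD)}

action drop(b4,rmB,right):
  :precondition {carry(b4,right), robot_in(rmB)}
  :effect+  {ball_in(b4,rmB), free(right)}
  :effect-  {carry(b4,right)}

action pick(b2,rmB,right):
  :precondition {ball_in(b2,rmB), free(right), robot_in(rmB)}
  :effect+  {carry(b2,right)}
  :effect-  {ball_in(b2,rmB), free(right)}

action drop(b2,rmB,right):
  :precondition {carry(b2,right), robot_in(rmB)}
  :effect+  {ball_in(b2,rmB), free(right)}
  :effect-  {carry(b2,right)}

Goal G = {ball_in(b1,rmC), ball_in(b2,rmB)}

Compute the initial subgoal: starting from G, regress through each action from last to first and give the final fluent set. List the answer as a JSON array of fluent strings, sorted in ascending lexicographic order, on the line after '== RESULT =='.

Regress step by step:
  through step 4 (drop(b2,rmB,right)): drop {ball_in(b2,rmB)}, keep {ball_in(b1,rmC)}, require {carry(b2,right), robot_in(rmB)}
    → {ball_in(b1,rmC), carry(b2,right), robot_in(rmB)}
  through step 3 (pick(b2,rmB,right)): drop {carry(b2,right)}, keep {ball_in(b1,rmC), robot_in(rmB)}, require {ball_in(b2,rmB), free(right), robot_in(rmB)}
    → {ball_in(b1,rmC), ball_in(b2,rmB), free(right), robot_in(rmB)}
  through step 2 (drop(b4,rmB,right)): drop {free(right)}, keep {ball_in(b1,rmC), ball_in(b2,rmB), robot_in(rmB)}, require {carry(b4,right), robot_in(rmB)}
    → {ball_in(b1,rmC), ball_in(b2,rmB), carry(b4,right), robot_in(rmB)}
  through step 1 (go(rmD,rmB)): drop {robot_in(rmB)}, keep {ball_in(b1,rmC), ball_in(b2,rmB), carry(b4,right)}, require {robot_in(rmD)}
    → {ball_in(b1,rmC), ball_in(b2,rmB), carry(b4,right), robot_in(rmD)}

== RESULT ==
["ball_in(b1,rmC)", "ball_in(b2,rmB)", "carry(b4,right)", "robot_in(rmD)"]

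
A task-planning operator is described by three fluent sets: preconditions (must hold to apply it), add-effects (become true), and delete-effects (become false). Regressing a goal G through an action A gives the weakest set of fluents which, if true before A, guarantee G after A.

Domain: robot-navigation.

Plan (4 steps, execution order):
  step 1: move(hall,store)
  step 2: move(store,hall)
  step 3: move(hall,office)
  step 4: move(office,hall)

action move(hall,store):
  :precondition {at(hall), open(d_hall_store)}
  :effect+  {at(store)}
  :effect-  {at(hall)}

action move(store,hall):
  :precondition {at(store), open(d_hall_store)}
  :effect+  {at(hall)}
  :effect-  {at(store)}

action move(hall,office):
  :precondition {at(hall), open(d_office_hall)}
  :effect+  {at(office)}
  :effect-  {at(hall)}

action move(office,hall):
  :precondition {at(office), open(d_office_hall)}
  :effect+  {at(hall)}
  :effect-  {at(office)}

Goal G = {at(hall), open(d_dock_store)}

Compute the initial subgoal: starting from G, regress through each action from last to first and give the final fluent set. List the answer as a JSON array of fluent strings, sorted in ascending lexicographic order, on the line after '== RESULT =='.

Regress step by step:
  through step 4 (move(office,hall)): drop {at(hall)}, keep {open(d_dock_store)}, require {at(office), open(d_office_hall)}
    → {at(office), open(d_dock_store), open(d_office_hall)}
  through step 3 (move(hall,office)): drop {at(office)}, keep {open(d_dock_store), open(d_office_hall)}, require {at(hall), open(d_office_hall)}
    → {at(hall), open(d_dock_store), open(d_office_hall)}
  through step 2 (move(store,hall)): drop {at(hall)}, keep {open(d_dock_store), open(d_office_hall)}, require {at(store), open(d_hall_store)}
    → {at(store), open(d_dock_store), open(d_hall_store), open(d_office_hall)}
  through step 1 (move(hall,store)): drop {at(store)}, keep {open(d_dock_store), open(d_hall_store), open(d_office_hall)}, require {at(hall), open(d_hall_store)}
    → {at(hall), open(d_dock_store), open(d_hall_store), open(d_office_hall)}

== RESULT ==
["at(hall)", "open(d_dock_store)", "open(d_hall_store)", "open(d_office_hall)"]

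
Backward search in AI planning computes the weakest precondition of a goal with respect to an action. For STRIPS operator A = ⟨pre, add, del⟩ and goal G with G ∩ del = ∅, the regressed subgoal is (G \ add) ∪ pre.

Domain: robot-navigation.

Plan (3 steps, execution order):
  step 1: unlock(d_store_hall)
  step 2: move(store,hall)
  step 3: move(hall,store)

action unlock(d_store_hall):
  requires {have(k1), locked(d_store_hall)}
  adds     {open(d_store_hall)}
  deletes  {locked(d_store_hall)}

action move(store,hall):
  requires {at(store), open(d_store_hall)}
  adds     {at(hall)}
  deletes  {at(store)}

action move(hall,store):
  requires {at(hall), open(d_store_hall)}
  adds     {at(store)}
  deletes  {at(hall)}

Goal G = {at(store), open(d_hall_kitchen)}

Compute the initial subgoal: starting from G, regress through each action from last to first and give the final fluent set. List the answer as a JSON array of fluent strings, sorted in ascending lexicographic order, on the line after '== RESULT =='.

Regress step by step:
  through step 3 (move(hall,store)): drop {at(store)}, keep {open(d_hall_kitchen)}, require {at(hall), open(d_store_hall)}
    → {at(hall), open(d_hall_kitchen), open(d_store_hall)}
  through step 2 (move(store,hall)): drop {at(hall)}, keep {open(d_hall_kitchen), open(d_store_hall)}, require {at(store), open(d_store_hall)}
    → {at(store), open(d_hall_kitchen), open(d_store_hall)}
  through step 1 (unlock(d_store_hall)): drop {open(d_store_hall)}, keep {at(store), open(d_hall_kitchen)}, require {have(k1), locked(d_store_hall)}
    → {at(store), have(k1), locked(d_store_hall), open(d_hall_kitchen)}

== RESULT ==
["at(store)", "have(k1)", "locked(d_store_hall)", "open(d_hall_kitchen)"]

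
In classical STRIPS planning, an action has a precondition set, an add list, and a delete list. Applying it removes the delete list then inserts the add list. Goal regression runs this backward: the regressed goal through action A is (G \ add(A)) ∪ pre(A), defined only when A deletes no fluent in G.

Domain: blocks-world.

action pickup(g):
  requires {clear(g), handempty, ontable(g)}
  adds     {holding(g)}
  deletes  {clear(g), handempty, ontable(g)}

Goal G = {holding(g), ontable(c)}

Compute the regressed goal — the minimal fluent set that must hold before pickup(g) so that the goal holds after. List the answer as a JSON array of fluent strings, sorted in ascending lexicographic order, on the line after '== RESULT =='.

Compute (G \ add) ∪ pre:
  G ∩ del = {}  (empty — regression defined)
  G \ add = {holding(g), ontable(c)} \ {holding(g)} = {ontable(c)}
  ∪ pre   = {ontable(c)} ∪ {clear(g), handempty, ontable(g)}
          = {clear(g), handempty, ontable(c), ontable(g)}

== RESULT ==
["clear(g)", "handempty", "ontable(c)", "ontable(g)"]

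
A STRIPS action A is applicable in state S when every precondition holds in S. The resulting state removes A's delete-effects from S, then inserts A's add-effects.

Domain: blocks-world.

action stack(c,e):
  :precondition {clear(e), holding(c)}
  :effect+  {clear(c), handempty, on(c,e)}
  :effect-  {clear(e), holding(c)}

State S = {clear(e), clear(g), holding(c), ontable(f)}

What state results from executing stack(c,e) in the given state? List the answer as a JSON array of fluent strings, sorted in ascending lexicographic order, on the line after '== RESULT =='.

Progress:
  pre ⊆ S: {clear(e), holding(c)} ⊆ S  — applicable
  S \ del = {clear(g), ontable(f)}
  ∪ add   = {clear(c), clear(g), handempty, on(c,e), ontable(f)}

== RESULT ==
["clear(c)", "clear(g)", "handempty", "on(c,e)", "ontable(f)"]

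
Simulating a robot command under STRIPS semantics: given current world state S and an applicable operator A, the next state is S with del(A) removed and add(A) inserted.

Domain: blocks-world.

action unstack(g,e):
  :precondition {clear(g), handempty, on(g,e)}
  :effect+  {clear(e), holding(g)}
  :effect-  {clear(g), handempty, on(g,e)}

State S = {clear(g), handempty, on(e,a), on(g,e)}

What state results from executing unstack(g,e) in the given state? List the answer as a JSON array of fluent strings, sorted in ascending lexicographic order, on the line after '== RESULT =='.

Progress:
  pre ⊆ S: {clear(g), handempty, on(g,e)} ⊆ S  — applicable
  S \ del = {on(e,a)}
  ∪ add   = {clear(e), holding(g), on(e,a)}

== RESULT ==
["clear(e)", "holding(g)", "on(e,a)"]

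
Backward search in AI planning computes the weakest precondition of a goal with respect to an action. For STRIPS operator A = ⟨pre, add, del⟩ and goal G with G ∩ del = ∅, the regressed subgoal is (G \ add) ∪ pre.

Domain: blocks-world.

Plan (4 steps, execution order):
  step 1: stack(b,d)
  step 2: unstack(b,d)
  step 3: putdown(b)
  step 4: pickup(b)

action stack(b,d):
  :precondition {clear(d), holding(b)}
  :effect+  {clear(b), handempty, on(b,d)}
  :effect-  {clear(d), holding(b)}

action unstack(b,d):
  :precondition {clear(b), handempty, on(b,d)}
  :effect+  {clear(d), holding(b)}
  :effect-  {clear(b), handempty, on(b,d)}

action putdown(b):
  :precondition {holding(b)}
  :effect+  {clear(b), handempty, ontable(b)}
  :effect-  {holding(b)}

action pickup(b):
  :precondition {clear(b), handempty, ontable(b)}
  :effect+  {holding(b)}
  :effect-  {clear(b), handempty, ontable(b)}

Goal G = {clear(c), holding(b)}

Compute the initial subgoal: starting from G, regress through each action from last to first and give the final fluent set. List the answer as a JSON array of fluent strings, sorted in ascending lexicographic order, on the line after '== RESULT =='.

Work backward from the goal:
  through step 4 (pickup(b)): drop {holding(b)}, keep {clear(c)}, require {clear(b), handempty, ontable(b)}
    → {clear(b), clear(c), handempty, ontable(b)}
  through step 3 (putdown(b)): drop {clear(b), handempty, ontable(b)}, keep {clear(c)}, require {holding(b)}
    → {clear(c), holding(b)}
  through step 2 (unstack(b,d)): drop {holding(b)}, keep {clear(c)}, require {clear(b), handempty, on(b,d)}
    → {clear(b), clear(c), handempty, on(b,d)}
  through step 1 (stack(b,d)): drop {clear(b), handempty, on(b,d)}, keep {clear(c)}, require {clear(d), holding(b)}
    → {clear(c), clear(d), holding(b)}

== RESULT ==
["clear(c)", "clear(d)", "holding(b)"]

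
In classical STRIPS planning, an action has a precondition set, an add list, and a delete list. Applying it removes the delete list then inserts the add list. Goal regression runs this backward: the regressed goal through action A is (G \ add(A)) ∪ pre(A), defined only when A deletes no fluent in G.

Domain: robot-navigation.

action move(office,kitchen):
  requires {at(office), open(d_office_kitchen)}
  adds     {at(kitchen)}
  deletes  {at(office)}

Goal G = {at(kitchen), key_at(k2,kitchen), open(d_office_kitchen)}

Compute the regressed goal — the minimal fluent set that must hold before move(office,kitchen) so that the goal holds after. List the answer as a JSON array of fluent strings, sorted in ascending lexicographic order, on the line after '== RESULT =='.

Compute (G \ add) ∪ pre:
  G ∩ del = {}  (empty — regression defined)
  G \ add = {at(kitchen), key_at(k2,kitchen), open(d_office_kitchen)} \ {at(kitchen)} = {key_at(k2,kitchen), open(d_office_kitchen)}
  ∪ pre   = {key_at(k2,kitchen), open(d_office_kitchen)} ∪ {at(office), open(d_office_kitchen)}
          = {at(office), key_at(k2,kitchen), open(d_office_kitchen)}

== RESULT ==
["at(office)", "key_at(k2,kitchen)", "open(d_office_kitchen)"]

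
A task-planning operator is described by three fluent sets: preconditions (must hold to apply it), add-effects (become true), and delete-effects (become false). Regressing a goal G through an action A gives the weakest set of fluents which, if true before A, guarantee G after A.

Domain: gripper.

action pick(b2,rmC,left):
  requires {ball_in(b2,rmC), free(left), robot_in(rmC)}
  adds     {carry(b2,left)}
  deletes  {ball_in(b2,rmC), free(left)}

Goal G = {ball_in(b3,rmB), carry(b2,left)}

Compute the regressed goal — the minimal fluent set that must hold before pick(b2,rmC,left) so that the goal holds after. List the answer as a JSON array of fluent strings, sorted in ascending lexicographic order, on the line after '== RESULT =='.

Regress:
  G ∩ del = {}  (empty — regression defined)
  G \ add = {ball_in(b3,rmB), carry(b2,left)} \ {carry(b2,left)} = {ball_in(b3,rmB)}
  ∪ pre   = {ball_in(b3,rmB)} ∪ {ball_in(b2,rmC), free(left), robot_in(rmC)}
          = {ball_in(b2,rmC), ball_in(b3,rmB), free(left), robot_in(rmC)}

== RESULT ==
["ball_in(b2,rmC)", "ball_in(b3,rmB)", "free(left)", "robot_in(rmC)"]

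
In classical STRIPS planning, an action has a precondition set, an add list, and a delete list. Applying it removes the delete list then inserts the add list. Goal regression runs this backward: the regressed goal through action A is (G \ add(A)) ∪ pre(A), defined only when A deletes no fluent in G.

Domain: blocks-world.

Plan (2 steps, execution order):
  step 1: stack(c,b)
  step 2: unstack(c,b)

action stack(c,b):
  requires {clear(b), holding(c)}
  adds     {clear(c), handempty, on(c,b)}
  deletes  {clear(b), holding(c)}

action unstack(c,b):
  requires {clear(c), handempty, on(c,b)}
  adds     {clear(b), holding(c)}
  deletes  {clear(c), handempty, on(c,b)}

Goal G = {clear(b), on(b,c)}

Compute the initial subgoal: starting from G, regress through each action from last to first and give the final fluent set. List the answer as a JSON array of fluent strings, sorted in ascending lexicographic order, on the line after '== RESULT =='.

Regress step by step:
  through step 2 (unstack(c,b)): drop {clear(b)}, keep {on(b,c)}, require {clear(c), handempty, on(c,b)}
    → {clear(c), handempty, on(b,c), on(c,b)}
  through step 1 (stack(c,b)): drop {clear(c), handempty, on(c,b)}, keep {on(b,c)}, require {clear(b), holding(c)}
    → {clear(b), holding(c), on(b,c)}

== RESULT ==
["clear(b)", "holding(c)", "on(b,c)"]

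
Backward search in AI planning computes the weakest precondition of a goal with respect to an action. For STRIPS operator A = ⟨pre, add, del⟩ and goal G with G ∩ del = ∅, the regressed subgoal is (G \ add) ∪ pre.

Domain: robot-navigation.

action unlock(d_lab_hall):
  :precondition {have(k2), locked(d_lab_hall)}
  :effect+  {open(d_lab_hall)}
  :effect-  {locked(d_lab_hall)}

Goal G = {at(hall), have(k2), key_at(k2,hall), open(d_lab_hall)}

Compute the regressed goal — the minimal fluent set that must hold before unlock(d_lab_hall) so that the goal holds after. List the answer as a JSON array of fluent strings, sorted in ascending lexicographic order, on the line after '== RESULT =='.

Compute (G \ add) ∪ pre:
  G ∩ del = {}  (empty — regression defined)
  G \ add = {at(hall), have(k2), key_at(k2,hall), open(d_lab_hall)} \ {open(d_lab_hall)} = {at(hall), have(k2), key_at(k2,hall)}
  ∪ pre   = {at(hall), have(k2), key_at(k2,hall)} ∪ {have(k2), locked(d_lab_hall)}
          = {at(hall), have(k2), key_at(k2,hall), locked(d_lab_hall)}

== RESULT ==
["at(hall)", "have(k2)", "key_at(k2,hall)", "locked(d_lab_hall)"]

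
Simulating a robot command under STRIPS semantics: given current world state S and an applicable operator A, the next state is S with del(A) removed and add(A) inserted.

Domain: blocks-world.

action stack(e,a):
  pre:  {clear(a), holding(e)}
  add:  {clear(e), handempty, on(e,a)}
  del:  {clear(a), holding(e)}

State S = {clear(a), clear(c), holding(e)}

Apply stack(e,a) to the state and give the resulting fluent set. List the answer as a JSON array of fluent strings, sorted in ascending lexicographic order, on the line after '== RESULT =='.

Compute (S \ del) ∪ add:
  pre ⊆ S: {clear(a), holding(e)} ⊆ S  — applicable
  S \ del = {clear(c)}
  ∪ add   = {clear(c), clear(e), handempty, on(e,a)}

== RESULT ==
["clear(c)", "clear(e)", "handempty", "on(e,a)"]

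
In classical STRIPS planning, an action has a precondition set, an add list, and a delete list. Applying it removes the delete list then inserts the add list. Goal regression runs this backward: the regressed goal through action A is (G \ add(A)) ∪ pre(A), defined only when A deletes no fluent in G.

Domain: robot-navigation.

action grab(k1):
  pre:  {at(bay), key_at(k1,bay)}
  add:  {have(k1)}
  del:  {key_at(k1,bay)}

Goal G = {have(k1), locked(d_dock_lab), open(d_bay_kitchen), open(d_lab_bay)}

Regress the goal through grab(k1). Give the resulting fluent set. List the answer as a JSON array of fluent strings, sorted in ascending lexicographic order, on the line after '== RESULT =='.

Compute (G \ add) ∪ pre:
  G ∩ del = {}  (empty — regression defined)
  G \ add = {have(k1), locked(d_dock_lab), open(d_bay_kitchen), open(d_lab_bay)} \ {have(k1)} = {locked(d_dock_lab), open(d_bay_kitchen), open(d_lab_bay)}
  ∪ pre   = {locked(d_dock_lab), open(d_bay_kitchen), open(d_lab_bay)} ∪ {at(bay), key_at(k1,bay)}
          = {at(bay), key_at(k1,bay), locked(d_dock_lab), open(d_bay_kitchen), open(d_lab_bay)}

== RESULT ==
["at(bay)", "key_at(k1,bay)", "locked(d_dock_lab)", "open(d_bay_kitchen)", "open(d_lab_bay)"]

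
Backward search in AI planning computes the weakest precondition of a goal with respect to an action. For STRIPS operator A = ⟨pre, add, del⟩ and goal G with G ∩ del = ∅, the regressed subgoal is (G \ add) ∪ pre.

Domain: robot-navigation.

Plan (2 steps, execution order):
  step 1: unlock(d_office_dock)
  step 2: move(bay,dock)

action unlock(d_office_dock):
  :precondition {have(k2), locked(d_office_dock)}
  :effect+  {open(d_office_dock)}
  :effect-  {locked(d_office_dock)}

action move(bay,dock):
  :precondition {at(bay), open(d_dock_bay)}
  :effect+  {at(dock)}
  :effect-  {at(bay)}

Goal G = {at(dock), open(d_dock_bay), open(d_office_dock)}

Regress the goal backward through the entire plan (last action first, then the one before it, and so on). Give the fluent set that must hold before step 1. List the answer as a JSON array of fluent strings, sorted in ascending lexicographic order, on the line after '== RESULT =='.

Work backward from the goal:
  through step 2 (move(bay,dock)): drop {at(dock)}, keep {open(d_dock_bay), open(d_office_dock)}, require {at(bay), open(d_dock_bay)}
    → {at(bay), open(d_dock_bay), open(d_office_dock)}
  through step 1 (unlock(d_office_dock)): drop {open(d_office_dock)}, keep {at(bay), open(d_dock_bay)}, require {have(k2), locked(d_office_dock)}
    → {at(bay), have(k2), locked(d_office_dock), open(d_dock_bay)}

== RESULT ==
["at(bay)", "have(k2)", "locked(d_office_dock)", "open(d_dock_bay)"]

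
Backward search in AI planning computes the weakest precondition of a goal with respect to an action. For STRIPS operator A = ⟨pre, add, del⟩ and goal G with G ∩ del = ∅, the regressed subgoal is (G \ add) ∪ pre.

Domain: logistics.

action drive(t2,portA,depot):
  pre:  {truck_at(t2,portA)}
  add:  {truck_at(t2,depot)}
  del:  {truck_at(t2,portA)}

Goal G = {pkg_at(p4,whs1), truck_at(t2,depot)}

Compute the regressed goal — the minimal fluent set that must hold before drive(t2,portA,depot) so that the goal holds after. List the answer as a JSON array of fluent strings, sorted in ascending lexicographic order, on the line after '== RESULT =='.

Compute (G \ add) ∪ pre:
  G ∩ del = {}  (empty — regression defined)
  G \ add = {pkg_at(p4,whs1), truck_at(t2,depot)} \ {truck_at(t2,depot)} = {pkg_at(p4,whs1)}
  ∪ pre   = {pkg_at(p4,whs1)} ∪ {truck_at(t2,portA)}
          = {pkg_at(p4,whs1), truck_at(t2,portA)}

== RESULT ==
["pkg_at(p4,whs1)", "truck_at(t2,portA)"]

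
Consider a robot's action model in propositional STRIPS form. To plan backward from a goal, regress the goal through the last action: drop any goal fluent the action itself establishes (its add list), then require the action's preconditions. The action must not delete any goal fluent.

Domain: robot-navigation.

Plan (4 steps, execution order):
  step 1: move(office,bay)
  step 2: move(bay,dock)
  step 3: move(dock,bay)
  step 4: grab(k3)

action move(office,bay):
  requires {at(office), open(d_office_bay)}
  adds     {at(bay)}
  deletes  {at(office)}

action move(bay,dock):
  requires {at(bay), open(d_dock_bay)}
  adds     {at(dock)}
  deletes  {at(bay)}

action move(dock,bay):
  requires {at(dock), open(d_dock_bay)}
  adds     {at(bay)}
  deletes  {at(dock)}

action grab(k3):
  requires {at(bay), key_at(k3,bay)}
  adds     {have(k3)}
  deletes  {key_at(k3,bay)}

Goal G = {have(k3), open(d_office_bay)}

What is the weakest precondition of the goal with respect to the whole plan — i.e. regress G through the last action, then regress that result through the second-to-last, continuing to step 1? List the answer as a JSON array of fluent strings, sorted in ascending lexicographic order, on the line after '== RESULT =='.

Work backward from the goal:
  through step 4 (grab(k3)): drop {have(k3)}, keep {open(d_office_bay)}, require {at(bay), key_at(k3,bay)}
    → {at(bay), key_at(k3,bay), open(d_office_bay)}
  through step 3 (move(dock,bay)): drop {at(bay)}, keep {key_at(k3,bay), open(d_office_bay)}, require {at(dock), open(d_dock_bay)}
    → {at(dock), key_at(k3,bay), open(d_dock_bay), open(d_office_bay)}
  through step 2 (move(bay,dock)): drop {at(dock)}, keep {key_at(k3,bay), open(d_dock_bay), open(d_office_bay)}, require {at(bay), open(d_dock_bay)}
    → {at(bay), key_at(k3,bay), open(d_dock_bay), open(d_office_bay)}
  through step 1 (move(office,bay)): drop {at(bay)}, keep {key_at(k3,bay), open(d_dock_bay), open(d_office_bay)}, require {at(office), open(d_office_bay)}
    → {at(office), key_at(k3,bay), open(d_dock_bay), open(d_office_bay)}

== RESULT ==
["at(office)", "key_at(k3,bay)", "open(d_dock_bay)", "open(d_office_bay)"]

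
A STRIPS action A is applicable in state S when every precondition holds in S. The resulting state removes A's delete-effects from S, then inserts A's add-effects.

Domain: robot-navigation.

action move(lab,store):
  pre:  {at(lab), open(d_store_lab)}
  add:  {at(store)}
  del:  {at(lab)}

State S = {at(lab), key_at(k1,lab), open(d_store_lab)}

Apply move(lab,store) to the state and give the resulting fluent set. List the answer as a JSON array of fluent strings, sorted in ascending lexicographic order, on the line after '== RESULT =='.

Compute (S \ del) ∪ add:
  pre ⊆ S: {at(lab), open(d_store_lab)} ⊆ S  — applicable
  S \ del = {key_at(k1,lab), open(d_store_lab)}
  ∪ add   = {at(store), key_at(k1,lab), open(d_store_lab)}

== RESULT ==
["at(store)", "key_at(k1,lab)", "open(d_store_lab)"]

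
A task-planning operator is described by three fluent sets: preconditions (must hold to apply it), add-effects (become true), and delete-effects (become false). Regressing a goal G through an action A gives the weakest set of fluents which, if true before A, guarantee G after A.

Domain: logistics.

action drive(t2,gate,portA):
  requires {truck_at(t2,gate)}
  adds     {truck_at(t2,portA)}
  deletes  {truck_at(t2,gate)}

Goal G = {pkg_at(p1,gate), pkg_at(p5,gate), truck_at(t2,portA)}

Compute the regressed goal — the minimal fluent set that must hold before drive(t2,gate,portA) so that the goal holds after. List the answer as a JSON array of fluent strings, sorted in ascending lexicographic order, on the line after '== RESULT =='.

Regress:
  G ∩ del = {}  (empty — regression defined)
  G \ add = {pkg_at(p1,gate), pkg_at(p5,gate), truck_at(t2,portA)} \ {truck_at(t2,portA)} = {pkg_at(p1,gate), pkg_at(p5,gate)}
  ∪ pre   = {pkg_at(p1,gate), pkg_at(p5,gate)} ∪ {truck_at(t2,gate)}
          = {pkg_at(p1,gate), pkg_at(p5,gate), truck_at(t2,gate)}

== RESULT ==
["pkg_at(p1,gate)", "pkg_at(p5,gate)", "truck_at(t2,gate)"]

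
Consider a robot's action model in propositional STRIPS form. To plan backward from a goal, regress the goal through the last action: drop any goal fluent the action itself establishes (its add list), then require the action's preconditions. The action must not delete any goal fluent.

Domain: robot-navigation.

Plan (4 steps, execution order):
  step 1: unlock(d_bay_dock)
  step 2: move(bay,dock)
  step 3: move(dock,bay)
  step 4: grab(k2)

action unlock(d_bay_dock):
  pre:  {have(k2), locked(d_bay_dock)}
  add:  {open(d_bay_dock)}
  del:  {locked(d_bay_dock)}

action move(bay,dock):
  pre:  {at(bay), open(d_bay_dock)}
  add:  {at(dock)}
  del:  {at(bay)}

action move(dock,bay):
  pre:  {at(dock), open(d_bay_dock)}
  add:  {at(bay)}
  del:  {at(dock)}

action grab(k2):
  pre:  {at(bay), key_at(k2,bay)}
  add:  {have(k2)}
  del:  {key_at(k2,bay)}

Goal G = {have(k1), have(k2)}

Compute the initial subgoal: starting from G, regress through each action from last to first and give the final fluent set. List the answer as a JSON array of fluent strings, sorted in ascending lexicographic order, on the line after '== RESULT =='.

Regress step by step:
  through step 4 (grab(k2)): drop {have(k2)}, keep {have(k1)}, require {at(bay), key_at(k2,bay)}
    → {at(bay), have(k1), key_at(k2,bay)}
  through step 3 (move(dock,bay)): drop {at(bay)}, keep {have(k1), key_at(k2,bay)}, require {at(dock), open(d_bay_dock)}
    → {at(dock), have(k1), key_at(k2,bay), open(d_bay_dock)}
  through step 2 (move(bay,dock)): drop {at(dock)}, keep {have(k1), key_at(k2,bay), open(d_bay_dock)}, require {at(bay), open(d_bay_dock)}
    → {at(bay), have(k1), key_at(k2,bay), open(d_bay_dock)}
  through step 1 (unlock(d_bay_dock)): drop {open(d_bay_dock)}, keep {at(bay), have(k1), key_at(k2,bay)}, require {have(k2), locked(d_bay_dock)}
    → {at(bay), have(k1), have(k2), key_at(k2,bay), locked(d_bay_dock)}

== RESULT ==
["at(bay)", "have(k1)", "have(k2)", "key_at(k2,bay)", "locked(d_bay_dock)"]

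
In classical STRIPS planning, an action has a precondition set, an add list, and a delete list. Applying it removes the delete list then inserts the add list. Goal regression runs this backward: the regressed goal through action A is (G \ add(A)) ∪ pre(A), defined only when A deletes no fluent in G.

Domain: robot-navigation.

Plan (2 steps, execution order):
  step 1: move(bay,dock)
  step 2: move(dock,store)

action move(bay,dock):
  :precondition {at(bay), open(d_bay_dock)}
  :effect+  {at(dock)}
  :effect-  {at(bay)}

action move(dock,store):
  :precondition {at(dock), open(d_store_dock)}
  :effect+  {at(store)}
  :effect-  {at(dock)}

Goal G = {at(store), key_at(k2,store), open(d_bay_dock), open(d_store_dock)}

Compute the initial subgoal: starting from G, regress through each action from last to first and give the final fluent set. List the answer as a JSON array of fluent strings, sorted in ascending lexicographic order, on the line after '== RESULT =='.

Work backward from the goal:
  through step 2 (move(dock,store)): drop {at(store)}, keep {key_at(k2,store), open(d_bay_dock), open(d_store_dock)}, require {at(dock), open(d_store_dock)}
    → {at(dock), key_at(k2,store), open(d_bay_dock), open(d_store_dock)}
  through step 1 (move(bay,dock)): drop {at(dock)}, keep {key_at(k2,store), open(d_bay_dock), open(d_store_dock)}, require {at(bay), open(d_bay_dock)}
    → {at(bay), key_at(k2,store), open(d_bay_dock), open(d_store_dock)}

== RESULT ==
["at(bay)", "key_at(k2,store)", "open(d_bay_dock)", "open(d_store_dock)"]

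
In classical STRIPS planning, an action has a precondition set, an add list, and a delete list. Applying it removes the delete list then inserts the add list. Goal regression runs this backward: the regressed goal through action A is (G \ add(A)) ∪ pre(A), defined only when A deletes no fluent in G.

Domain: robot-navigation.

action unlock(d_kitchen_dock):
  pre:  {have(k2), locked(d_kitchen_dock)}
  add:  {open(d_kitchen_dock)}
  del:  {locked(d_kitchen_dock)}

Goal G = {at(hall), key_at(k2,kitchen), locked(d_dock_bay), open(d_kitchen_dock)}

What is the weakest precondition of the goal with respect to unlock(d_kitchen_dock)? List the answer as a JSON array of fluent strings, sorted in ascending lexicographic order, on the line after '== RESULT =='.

Compute (G \ add) ∪ pre:
  G ∩ del = {}  (empty — regression defined)
  G \ add = {at(hall), key_at(k2,kitchen), locked(d_dock_bay), open(d_kitchen_dock)} \ {open(d_kitchen_dock)} = {at(hall), key_at(k2,kitchen), locked(d_dock_bay)}
  ∪ pre   = {at(hall), key_at(k2,kitchen), locked(d_dock_bay)} ∪ {have(k2), locked(d_kitchen_dock)}
          = {at(hall), have(k2), key_at(k2,kitchen), locked(d_dock_bay), locked(d_kitchen_dock)}

== RESULT ==
["at(hall)", "have(k2)", "key_at(k2,kitchen)", "locked(d_dock_bay)", "locked(d_kitchen_dock)"]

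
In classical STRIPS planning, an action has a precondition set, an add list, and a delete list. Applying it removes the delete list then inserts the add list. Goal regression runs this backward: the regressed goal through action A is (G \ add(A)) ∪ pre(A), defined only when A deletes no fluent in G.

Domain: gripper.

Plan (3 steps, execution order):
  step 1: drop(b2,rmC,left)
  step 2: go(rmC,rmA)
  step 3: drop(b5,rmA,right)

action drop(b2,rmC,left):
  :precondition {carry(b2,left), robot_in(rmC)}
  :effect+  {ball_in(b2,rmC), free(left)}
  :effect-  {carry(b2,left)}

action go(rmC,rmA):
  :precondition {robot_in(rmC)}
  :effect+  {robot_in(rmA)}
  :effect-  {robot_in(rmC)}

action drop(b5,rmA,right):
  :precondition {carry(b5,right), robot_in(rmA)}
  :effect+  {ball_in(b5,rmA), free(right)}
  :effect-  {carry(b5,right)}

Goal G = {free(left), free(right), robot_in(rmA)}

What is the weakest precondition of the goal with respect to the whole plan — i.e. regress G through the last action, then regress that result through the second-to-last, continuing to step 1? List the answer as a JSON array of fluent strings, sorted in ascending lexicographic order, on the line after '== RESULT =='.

Regress step by step:
  through step 3 (drop(b5,rmA,right)): drop {free(right)}, keep {free(left), robot_in(rmA)}, require {carry(b5,right), robot_in(rmA)}
    → {carry(b5,right), free(left), robot_in(rmA)}
  through step 2 (go(rmC,rmA)): drop {robot_in(rmA)}, keep {carry(b5,right), free(left)}, require {robot_in(rmC)}
    → {carry(b5,right), free(left), robot_in(rmC)}
  through step 1 (drop(b2,rmC,left)): drop {free(left)}, keep {carry(b5,right), robot_in(rmC)}, require {carry(b2,left), robot_in(rmC)}
    → {carry(b2,left), carry(b5,right), robot_in(rmC)}

== RESULT ==
["carry(b2,left)", "carry(b5,right)", "robot_in(rmC)"]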